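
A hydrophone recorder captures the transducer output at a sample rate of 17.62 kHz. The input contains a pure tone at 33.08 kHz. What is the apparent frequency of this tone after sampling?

2.16 kHz

33.08 kHz mod fs = 15.46 kHz.
15.46 kHz > fs/2 = 8.81 kHz, folds to fs − 15.46 kHz = 2.16 kHz.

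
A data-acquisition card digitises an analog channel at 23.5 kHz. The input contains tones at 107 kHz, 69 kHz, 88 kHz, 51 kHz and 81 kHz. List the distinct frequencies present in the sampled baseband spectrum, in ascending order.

1.5 kHz, 4 kHz, 6 kHz, 10.5 kHz

fs/2 = 11.75 kHz.
107 kHz mod fs = 13 kHz.
13 kHz > fs/2 = 11.75 kHz, folds to fs − 13 kHz = 10.5 kHz.
69 kHz mod fs = 22 kHz.
22 kHz > fs/2 = 11.75 kHz, folds to fs − 22 kHz = 1.5 kHz.
88 kHz mod fs = 17.5 kHz.
17.5 kHz > fs/2 = 11.75 kHz, folds to fs − 17.5 kHz = 6 kHz.
51 kHz mod fs = 4 kHz.
4 kHz ≤ fs/2 = 11.75 kHz, appears at 4 kHz.
81 kHz mod fs = 10.5 kHz.
10.5 kHz ≤ fs/2 = 11.75 kHz, appears at 10.5 kHz.
Distinct values: {1.5 kHz, 4 kHz, 6 kHz, 10.5 kHz}.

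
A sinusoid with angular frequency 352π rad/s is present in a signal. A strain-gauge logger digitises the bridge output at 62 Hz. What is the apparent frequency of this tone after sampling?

10 Hz

ω = 352π rad/s → f = ω/(2π) = 176 Hz.
176 Hz mod fs = 52 Hz.
52 Hz > fs/2 = 31 Hz, folds to fs − 52 Hz = 10 Hz.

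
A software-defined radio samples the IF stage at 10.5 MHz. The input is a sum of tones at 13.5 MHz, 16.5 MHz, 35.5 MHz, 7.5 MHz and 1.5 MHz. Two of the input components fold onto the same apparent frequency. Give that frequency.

fs/2 = 5.25 MHz.
13.5 MHz mod fs = 3 MHz.
3 MHz ≤ fs/2 = 5.25 MHz, appears at 3 MHz.
16.5 MHz mod fs = 6 MHz.
6 MHz > fs/2 = 5.25 MHz, folds to fs − 6 MHz = 4.5 MHz.
35.5 MHz mod fs = 4 MHz.
4 MHz ≤ fs/2 = 5.25 MHz, appears at 4 MHz.
7.5 MHz > fs/2 = 5.25 MHz, folds to fs − 7.5 MHz = 3 MHz.
1.5 MHz ≤ fs/2 = 5.25 MHz, passes unchanged.
7.5 MHz and 13.5 MHz both map to 3 MHz.

3 MHz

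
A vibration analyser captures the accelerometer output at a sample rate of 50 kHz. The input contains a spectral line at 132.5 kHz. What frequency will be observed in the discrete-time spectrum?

132.5 kHz mod fs = 32.5 kHz.
32.5 kHz > fs/2 = 25 kHz, folds to fs − 32.5 kHz = 17.5 kHz.

17.5 kHz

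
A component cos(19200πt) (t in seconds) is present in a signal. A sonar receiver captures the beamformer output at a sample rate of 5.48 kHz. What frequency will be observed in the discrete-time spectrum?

ω = 19200π rad/s → f = ω/(2π) = 9600 Hz = 9.6 kHz.
9.6 kHz mod fs = 4.12 kHz.
4.12 kHz > fs/2 = 2.74 kHz, folds to fs − 4.12 kHz = 1.36 kHz.

1.36 kHz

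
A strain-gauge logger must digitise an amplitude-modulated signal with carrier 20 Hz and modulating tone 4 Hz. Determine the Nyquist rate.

48 Hz

AM sidebands sit at fc ± fm = 16 Hz and 24 Hz.
Highest-frequency component: 24 Hz.
Nyquist rate = 2 × 24 Hz = 48 Hz.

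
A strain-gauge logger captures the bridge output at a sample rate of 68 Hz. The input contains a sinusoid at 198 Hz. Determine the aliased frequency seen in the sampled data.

198 Hz mod fs = 62 Hz.
62 Hz > fs/2 = 34 Hz, folds to fs − 62 Hz = 6 Hz.

6 Hz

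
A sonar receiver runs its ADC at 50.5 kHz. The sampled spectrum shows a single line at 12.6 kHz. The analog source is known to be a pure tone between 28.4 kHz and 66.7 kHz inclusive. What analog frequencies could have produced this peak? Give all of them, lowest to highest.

37.9 kHz, 63.1 kHz

Frequencies that alias to 12.6 kHz are k·fs ± 12.6 kHz for integer k ≥ 0.
k=0: 12.6 kHz.
k=1: 37.9 kHz, 63.1 kHz.
k=2: 88.4 kHz, 113.6 kHz.
Within [28.4 kHz, 66.7 kHz]: 37.9 kHz, 63.1 kHz.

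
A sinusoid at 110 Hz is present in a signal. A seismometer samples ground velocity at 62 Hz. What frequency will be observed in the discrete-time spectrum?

14 Hz

110 Hz mod fs = 48 Hz.
48 Hz > fs/2 = 31 Hz, folds to fs − 48 Hz = 14 Hz.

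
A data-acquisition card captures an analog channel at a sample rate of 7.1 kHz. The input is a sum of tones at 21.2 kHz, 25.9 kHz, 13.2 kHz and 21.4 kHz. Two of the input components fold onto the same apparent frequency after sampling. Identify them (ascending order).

fs/2 = 3.55 kHz.
21.2 kHz mod fs = 7 kHz.
7 kHz > fs/2 = 3.55 kHz, folds to fs − 7 kHz = 0.1 kHz.
25.9 kHz mod fs = 4.6 kHz.
4.6 kHz > fs/2 = 3.55 kHz, folds to fs − 4.6 kHz = 2.5 kHz.
13.2 kHz mod fs = 6.1 kHz.
6.1 kHz > fs/2 = 3.55 kHz, folds to fs − 6.1 kHz = 1 kHz.
21.4 kHz mod fs = 0.1 kHz.
0.1 kHz ≤ fs/2 = 3.55 kHz, appears at 0.1 kHz.
21.2 kHz and 21.4 kHz both map to 0.1 kHz.

21.2 kHz, 21.4 kHz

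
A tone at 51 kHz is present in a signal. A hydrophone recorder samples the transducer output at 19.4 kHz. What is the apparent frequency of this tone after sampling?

51 kHz mod fs = 12.2 kHz.
12.2 kHz > fs/2 = 9.7 kHz, folds to fs − 12.2 kHz = 7.2 kHz.

7.2 kHz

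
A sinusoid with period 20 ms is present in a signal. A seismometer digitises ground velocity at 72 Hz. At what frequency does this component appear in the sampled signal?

T = 20 ms → f = 1/T = 50 Hz.
50 Hz > fs/2 = 36 Hz, folds to fs − 50 Hz = 22 Hz.

22 Hz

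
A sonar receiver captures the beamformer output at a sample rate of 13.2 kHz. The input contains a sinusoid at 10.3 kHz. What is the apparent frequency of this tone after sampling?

2.9 kHz

10.3 kHz > fs/2 = 6.6 kHz, folds to fs − 10.3 kHz = 2.9 kHz.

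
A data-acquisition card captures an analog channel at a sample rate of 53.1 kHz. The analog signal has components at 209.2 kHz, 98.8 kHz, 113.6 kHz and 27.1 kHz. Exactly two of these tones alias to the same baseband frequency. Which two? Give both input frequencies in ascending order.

fs/2 = 26.55 kHz.
209.2 kHz mod fs = 49.9 kHz.
49.9 kHz > fs/2 = 26.55 kHz, folds to fs − 49.9 kHz = 3.2 kHz.
98.8 kHz mod fs = 45.7 kHz.
45.7 kHz > fs/2 = 26.55 kHz, folds to fs − 45.7 kHz = 7.4 kHz.
113.6 kHz mod fs = 7.4 kHz.
7.4 kHz ≤ fs/2 = 26.55 kHz, appears at 7.4 kHz.
27.1 kHz > fs/2 = 26.55 kHz, folds to fs − 27.1 kHz = 26 kHz.
98.8 kHz and 113.6 kHz both map to 7.4 kHz.

98.8 kHz, 113.6 kHz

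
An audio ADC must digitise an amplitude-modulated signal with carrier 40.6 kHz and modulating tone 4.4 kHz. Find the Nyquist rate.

AM sidebands sit at fc ± fm = 36.2 kHz and 45 kHz.
Highest-frequency component: 45 kHz.
Nyquist rate = 2 × 45 kHz = 90 kHz.

90 kHz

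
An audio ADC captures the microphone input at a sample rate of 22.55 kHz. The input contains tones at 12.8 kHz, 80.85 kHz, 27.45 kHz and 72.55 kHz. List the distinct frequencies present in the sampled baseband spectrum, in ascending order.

4.9 kHz, 9.35 kHz, 9.75 kHz

fs/2 = 11.275 kHz.
12.8 kHz > fs/2 = 11.275 kHz, folds to fs − 12.8 kHz = 9.75 kHz.
80.85 kHz mod fs = 13.2 kHz.
13.2 kHz > fs/2 = 11.275 kHz, folds to fs − 13.2 kHz = 9.35 kHz.
27.45 kHz mod fs = 4.9 kHz.
4.9 kHz ≤ fs/2 = 11.275 kHz, appears at 4.9 kHz.
72.55 kHz mod fs = 4.9 kHz.
4.9 kHz ≤ fs/2 = 11.275 kHz, appears at 4.9 kHz.
Distinct values: {4.9 kHz, 9.35 kHz, 9.75 kHz}.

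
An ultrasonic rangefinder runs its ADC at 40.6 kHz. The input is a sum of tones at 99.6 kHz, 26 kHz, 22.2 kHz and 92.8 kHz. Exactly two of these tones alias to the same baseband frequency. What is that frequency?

fs/2 = 20.3 kHz.
99.6 kHz mod fs = 18.4 kHz.
18.4 kHz ≤ fs/2 = 20.3 kHz, appears at 18.4 kHz.
26 kHz > fs/2 = 20.3 kHz, folds to fs − 26 kHz = 14.6 kHz.
22.2 kHz > fs/2 = 20.3 kHz, folds to fs − 22.2 kHz = 18.4 kHz.
92.8 kHz mod fs = 11.6 kHz.
11.6 kHz ≤ fs/2 = 20.3 kHz, appears at 11.6 kHz.
22.2 kHz and 99.6 kHz both map to 18.4 kHz.

18.4 kHz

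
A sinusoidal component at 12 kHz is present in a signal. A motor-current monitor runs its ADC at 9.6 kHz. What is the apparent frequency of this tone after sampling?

12 kHz mod fs = 2.4 kHz.
2.4 kHz ≤ fs/2 = 4.8 kHz, appears at 2.4 kHz.

2.4 kHz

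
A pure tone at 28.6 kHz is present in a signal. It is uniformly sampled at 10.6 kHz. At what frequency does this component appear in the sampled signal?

28.6 kHz mod fs = 7.4 kHz.
7.4 kHz > fs/2 = 5.3 kHz, folds to fs − 7.4 kHz = 3.2 kHz.

3.2 kHz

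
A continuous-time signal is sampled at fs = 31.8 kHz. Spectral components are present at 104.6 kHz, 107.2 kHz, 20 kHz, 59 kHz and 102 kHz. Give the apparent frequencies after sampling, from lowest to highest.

fs/2 = 15.9 kHz.
104.6 kHz mod fs = 9.2 kHz.
9.2 kHz ≤ fs/2 = 15.9 kHz, appears at 9.2 kHz.
107.2 kHz mod fs = 11.8 kHz.
11.8 kHz ≤ fs/2 = 15.9 kHz, appears at 11.8 kHz.
20 kHz > fs/2 = 15.9 kHz, folds to fs − 20 kHz = 11.8 kHz.
59 kHz mod fs = 27.2 kHz.
27.2 kHz > fs/2 = 15.9 kHz, folds to fs − 27.2 kHz = 4.6 kHz.
102 kHz mod fs = 6.6 kHz.
6.6 kHz ≤ fs/2 = 15.9 kHz, appears at 6.6 kHz.
Distinct values: {4.6 kHz, 6.6 kHz, 9.2 kHz, 11.8 kHz}.

4.6 kHz, 6.6 kHz, 9.2 kHz, 11.8 kHz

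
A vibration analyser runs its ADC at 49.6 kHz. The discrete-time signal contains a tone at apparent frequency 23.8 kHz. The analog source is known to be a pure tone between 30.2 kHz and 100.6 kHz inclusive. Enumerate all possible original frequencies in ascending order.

73.4 kHz, 75.4 kHz

Frequencies that alias to 23.8 kHz are k·fs ± 23.8 kHz for integer k ≥ 0.
k=0: 23.8 kHz.
k=1: 25.8 kHz, 73.4 kHz.
k=2: 75.4 kHz, 123 kHz.
k=3: 125 kHz, 172.6 kHz.
Within [30.2 kHz, 100.6 kHz]: 73.4 kHz, 75.4 kHz.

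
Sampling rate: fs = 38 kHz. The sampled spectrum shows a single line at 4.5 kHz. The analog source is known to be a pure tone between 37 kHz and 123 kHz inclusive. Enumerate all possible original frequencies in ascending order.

Frequencies that alias to 4.5 kHz are k·fs ± 4.5 kHz for integer k ≥ 0.
k=0: 4.5 kHz.
k=1: 33.5 kHz, 42.5 kHz.
k=2: 71.5 kHz, 80.5 kHz.
k=3: 109.5 kHz, 118.5 kHz.
k=4: 147.5 kHz, 156.5 kHz.
Within [37 kHz, 123 kHz]: 42.5 kHz, 71.5 kHz, 80.5 kHz, 109.5 kHz, 118.5 kHz.

42.5 kHz, 71.5 kHz, 80.5 kHz, 109.5 kHz, 118.5 kHz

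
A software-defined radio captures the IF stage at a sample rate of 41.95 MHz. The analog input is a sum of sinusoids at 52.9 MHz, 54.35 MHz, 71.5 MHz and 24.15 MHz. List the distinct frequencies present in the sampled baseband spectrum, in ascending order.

10.95 MHz, 12.4 MHz, 17.8 MHz

fs/2 = 20.975 MHz.
52.9 MHz mod fs = 10.95 MHz.
10.95 MHz ≤ fs/2 = 20.975 MHz, appears at 10.95 MHz.
54.35 MHz mod fs = 12.4 MHz.
12.4 MHz ≤ fs/2 = 20.975 MHz, appears at 12.4 MHz.
71.5 MHz mod fs = 29.55 MHz.
29.55 MHz > fs/2 = 20.975 MHz, folds to fs − 29.55 MHz = 12.4 MHz.
24.15 MHz > fs/2 = 20.975 MHz, folds to fs − 24.15 MHz = 17.8 MHz.
Distinct values: {10.95 MHz, 12.4 MHz, 17.8 MHz}.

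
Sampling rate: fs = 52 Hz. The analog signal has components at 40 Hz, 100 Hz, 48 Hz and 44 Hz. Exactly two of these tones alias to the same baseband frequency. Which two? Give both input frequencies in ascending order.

48 Hz, 100 Hz

fs/2 = 26 Hz.
40 Hz > fs/2 = 26 Hz, folds to fs − 40 Hz = 12 Hz.
100 Hz mod fs = 48 Hz.
48 Hz > fs/2 = 26 Hz, folds to fs − 48 Hz = 4 Hz.
48 Hz > fs/2 = 26 Hz, folds to fs − 48 Hz = 4 Hz.
44 Hz > fs/2 = 26 Hz, folds to fs − 44 Hz = 8 Hz.
48 Hz and 100 Hz both map to 4 Hz.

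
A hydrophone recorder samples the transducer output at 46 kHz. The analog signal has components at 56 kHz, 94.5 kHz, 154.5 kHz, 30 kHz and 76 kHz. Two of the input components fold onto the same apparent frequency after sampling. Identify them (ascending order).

fs/2 = 23 kHz.
56 kHz mod fs = 10 kHz.
10 kHz ≤ fs/2 = 23 kHz, appears at 10 kHz.
94.5 kHz mod fs = 2.5 kHz.
2.5 kHz ≤ fs/2 = 23 kHz, appears at 2.5 kHz.
154.5 kHz mod fs = 16.5 kHz.
16.5 kHz ≤ fs/2 = 23 kHz, appears at 16.5 kHz.
30 kHz > fs/2 = 23 kHz, folds to fs − 30 kHz = 16 kHz.
76 kHz mod fs = 30 kHz.
30 kHz > fs/2 = 23 kHz, folds to fs − 30 kHz = 16 kHz.
30 kHz and 76 kHz both map to 16 kHz.

30 kHz, 76 kHz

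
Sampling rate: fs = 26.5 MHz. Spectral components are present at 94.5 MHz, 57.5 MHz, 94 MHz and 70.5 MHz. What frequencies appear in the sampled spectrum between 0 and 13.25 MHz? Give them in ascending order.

4.5 MHz, 9 MHz, 11.5 MHz, 12 MHz

fs/2 = 13.25 MHz.
94.5 MHz mod fs = 15 MHz.
15 MHz > fs/2 = 13.25 MHz, folds to fs − 15 MHz = 11.5 MHz.
57.5 MHz mod fs = 4.5 MHz.
4.5 MHz ≤ fs/2 = 13.25 MHz, appears at 4.5 MHz.
94 MHz mod fs = 14.5 MHz.
14.5 MHz > fs/2 = 13.25 MHz, folds to fs − 14.5 MHz = 12 MHz.
70.5 MHz mod fs = 17.5 MHz.
17.5 MHz > fs/2 = 13.25 MHz, folds to fs − 17.5 MHz = 9 MHz.
Distinct values: {4.5 MHz, 9 MHz, 11.5 MHz, 12 MHz}.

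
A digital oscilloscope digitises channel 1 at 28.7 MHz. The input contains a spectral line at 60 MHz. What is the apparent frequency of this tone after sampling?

60 MHz mod fs = 2.6 MHz.
2.6 MHz ≤ fs/2 = 14.35 MHz, appears at 2.6 MHz.

2.6 MHz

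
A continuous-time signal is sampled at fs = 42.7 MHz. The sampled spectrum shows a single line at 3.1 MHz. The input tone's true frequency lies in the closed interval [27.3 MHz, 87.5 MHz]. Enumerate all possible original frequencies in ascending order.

39.6 MHz, 45.8 MHz, 82.3 MHz

Frequencies that alias to 3.1 MHz are k·fs ± 3.1 MHz for integer k ≥ 0.
k=0: 3.1 MHz.
k=1: 39.6 MHz, 45.8 MHz.
k=2: 82.3 MHz, 88.5 MHz.
k=3: 125 MHz, 131.2 MHz.
Within [27.3 MHz, 87.5 MHz]: 39.6 MHz, 45.8 MHz, 82.3 MHz.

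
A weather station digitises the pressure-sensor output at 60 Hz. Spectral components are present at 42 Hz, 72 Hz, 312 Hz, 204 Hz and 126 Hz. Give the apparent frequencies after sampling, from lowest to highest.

6 Hz, 12 Hz, 18 Hz, 24 Hz

fs/2 = 30 Hz.
42 Hz > fs/2 = 30 Hz, folds to fs − 42 Hz = 18 Hz.
72 Hz mod fs = 12 Hz.
12 Hz ≤ fs/2 = 30 Hz, appears at 12 Hz.
312 Hz mod fs = 12 Hz.
12 Hz ≤ fs/2 = 30 Hz, appears at 12 Hz.
204 Hz mod fs = 24 Hz.
24 Hz ≤ fs/2 = 30 Hz, appears at 24 Hz.
126 Hz mod fs = 6 Hz.
6 Hz ≤ fs/2 = 30 Hz, appears at 6 Hz.
Distinct values: {6 Hz, 12 Hz, 18 Hz, 24 Hz}.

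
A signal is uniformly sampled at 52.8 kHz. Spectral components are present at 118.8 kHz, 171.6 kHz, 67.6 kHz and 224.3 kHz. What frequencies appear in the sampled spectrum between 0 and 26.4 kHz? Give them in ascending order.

fs/2 = 26.4 kHz.
118.8 kHz mod fs = 13.2 kHz.
13.2 kHz ≤ fs/2 = 26.4 kHz, appears at 13.2 kHz.
171.6 kHz mod fs = 13.2 kHz.
13.2 kHz ≤ fs/2 = 26.4 kHz, appears at 13.2 kHz.
67.6 kHz mod fs = 14.8 kHz.
14.8 kHz ≤ fs/2 = 26.4 kHz, appears at 14.8 kHz.
224.3 kHz mod fs = 13.1 kHz.
13.1 kHz ≤ fs/2 = 26.4 kHz, appears at 13.1 kHz.
Distinct values: {13.1 kHz, 13.2 kHz, 14.8 kHz}.

13.1 kHz, 13.2 kHz, 14.8 kHz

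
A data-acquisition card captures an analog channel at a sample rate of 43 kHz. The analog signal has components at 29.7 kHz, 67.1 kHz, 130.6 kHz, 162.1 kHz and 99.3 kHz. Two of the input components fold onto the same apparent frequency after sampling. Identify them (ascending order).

fs/2 = 21.5 kHz.
29.7 kHz > fs/2 = 21.5 kHz, folds to fs − 29.7 kHz = 13.3 kHz.
67.1 kHz mod fs = 24.1 kHz.
24.1 kHz > fs/2 = 21.5 kHz, folds to fs − 24.1 kHz = 18.9 kHz.
130.6 kHz mod fs = 1.6 kHz.
1.6 kHz ≤ fs/2 = 21.5 kHz, appears at 1.6 kHz.
162.1 kHz mod fs = 33.1 kHz.
33.1 kHz > fs/2 = 21.5 kHz, folds to fs − 33.1 kHz = 9.9 kHz.
99.3 kHz mod fs = 13.3 kHz.
13.3 kHz ≤ fs/2 = 21.5 kHz, appears at 13.3 kHz.
29.7 kHz and 99.3 kHz both map to 13.3 kHz.

29.7 kHz, 99.3 kHz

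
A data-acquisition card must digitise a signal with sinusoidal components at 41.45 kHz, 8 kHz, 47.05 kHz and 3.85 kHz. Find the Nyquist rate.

94.1 kHz

Highest-frequency component: 47.05 kHz.
Nyquist rate = 2 × 47.05 kHz = 94.1 kHz.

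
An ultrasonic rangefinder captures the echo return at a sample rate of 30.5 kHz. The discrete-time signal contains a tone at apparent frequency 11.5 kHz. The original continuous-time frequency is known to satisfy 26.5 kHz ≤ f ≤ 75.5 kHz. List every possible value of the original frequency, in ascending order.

Frequencies that alias to 11.5 kHz are k·fs ± 11.5 kHz for integer k ≥ 0.
k=0: 11.5 kHz.
k=1: 19 kHz, 42 kHz.
k=2: 49.5 kHz, 72.5 kHz.
k=3: 80 kHz, 103 kHz.
Within [26.5 kHz, 75.5 kHz]: 42 kHz, 49.5 kHz, 72.5 kHz.

42 kHz, 49.5 kHz, 72.5 kHz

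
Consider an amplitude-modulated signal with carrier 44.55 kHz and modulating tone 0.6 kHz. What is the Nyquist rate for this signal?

AM sidebands sit at fc ± fm = 43.95 kHz and 45.15 kHz.
Highest-frequency component: 45.15 kHz.
Nyquist rate = 2 × 45.15 kHz = 90.3 kHz.

90.3 kHz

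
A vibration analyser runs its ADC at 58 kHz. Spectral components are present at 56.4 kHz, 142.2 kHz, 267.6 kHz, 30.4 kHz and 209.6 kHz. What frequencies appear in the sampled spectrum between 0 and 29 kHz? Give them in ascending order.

1.6 kHz, 22.4 kHz, 26.2 kHz, 27.6 kHz

fs/2 = 29 kHz.
56.4 kHz > fs/2 = 29 kHz, folds to fs − 56.4 kHz = 1.6 kHz.
142.2 kHz mod fs = 26.2 kHz.
26.2 kHz ≤ fs/2 = 29 kHz, appears at 26.2 kHz.
267.6 kHz mod fs = 35.6 kHz.
35.6 kHz > fs/2 = 29 kHz, folds to fs − 35.6 kHz = 22.4 kHz.
30.4 kHz > fs/2 = 29 kHz, folds to fs − 30.4 kHz = 27.6 kHz.
209.6 kHz mod fs = 35.6 kHz.
35.6 kHz > fs/2 = 29 kHz, folds to fs − 35.6 kHz = 22.4 kHz.
Distinct values: {1.6 kHz, 22.4 kHz, 26.2 kHz, 27.6 kHz}.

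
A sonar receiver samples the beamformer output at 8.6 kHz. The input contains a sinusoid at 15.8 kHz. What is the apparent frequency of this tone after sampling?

15.8 kHz mod fs = 7.2 kHz.
7.2 kHz > fs/2 = 4.3 kHz, folds to fs − 7.2 kHz = 1.4 kHz.

1.4 kHz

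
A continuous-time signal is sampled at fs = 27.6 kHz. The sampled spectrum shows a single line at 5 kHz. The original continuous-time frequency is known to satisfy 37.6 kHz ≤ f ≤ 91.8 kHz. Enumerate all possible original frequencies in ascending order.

50.2 kHz, 60.2 kHz, 77.8 kHz, 87.8 kHz

Frequencies that alias to 5 kHz are k·fs ± 5 kHz for integer k ≥ 0.
k=0: 5 kHz.
k=1: 22.6 kHz, 32.6 kHz.
k=2: 50.2 kHz, 60.2 kHz.
k=3: 77.8 kHz, 87.8 kHz.
k=4: 105.4 kHz, 115.4 kHz.
Within [37.6 kHz, 91.8 kHz]: 50.2 kHz, 60.2 kHz, 77.8 kHz, 87.8 kHz.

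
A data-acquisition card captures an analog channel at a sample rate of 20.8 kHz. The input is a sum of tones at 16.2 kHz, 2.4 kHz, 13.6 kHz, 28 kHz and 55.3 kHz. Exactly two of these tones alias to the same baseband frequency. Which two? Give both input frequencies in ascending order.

13.6 kHz, 28 kHz

fs/2 = 10.4 kHz.
16.2 kHz > fs/2 = 10.4 kHz, folds to fs − 16.2 kHz = 4.6 kHz.
2.4 kHz ≤ fs/2 = 10.4 kHz, passes unchanged.
13.6 kHz > fs/2 = 10.4 kHz, folds to fs − 13.6 kHz = 7.2 kHz.
28 kHz mod fs = 7.2 kHz.
7.2 kHz ≤ fs/2 = 10.4 kHz, appears at 7.2 kHz.
55.3 kHz mod fs = 13.7 kHz.
13.7 kHz > fs/2 = 10.4 kHz, folds to fs − 13.7 kHz = 7.1 kHz.
13.6 kHz and 28 kHz both map to 7.2 kHz.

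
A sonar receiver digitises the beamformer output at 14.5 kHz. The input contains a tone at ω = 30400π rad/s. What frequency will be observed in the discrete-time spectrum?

0.7 kHz

ω = 30400π rad/s → f = ω/(2π) = 15200 Hz = 15.2 kHz.
15.2 kHz mod fs = 0.7 kHz.
0.7 kHz ≤ fs/2 = 7.25 kHz, appears at 0.7 kHz.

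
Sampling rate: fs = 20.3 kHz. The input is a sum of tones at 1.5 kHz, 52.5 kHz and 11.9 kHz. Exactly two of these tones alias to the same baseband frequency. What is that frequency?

fs/2 = 10.15 kHz.
1.5 kHz ≤ fs/2 = 10.15 kHz, passes unchanged.
52.5 kHz mod fs = 11.9 kHz.
11.9 kHz > fs/2 = 10.15 kHz, folds to fs − 11.9 kHz = 8.4 kHz.
11.9 kHz > fs/2 = 10.15 kHz, folds to fs − 11.9 kHz = 8.4 kHz.
11.9 kHz and 52.5 kHz both map to 8.4 kHz.

8.4 kHz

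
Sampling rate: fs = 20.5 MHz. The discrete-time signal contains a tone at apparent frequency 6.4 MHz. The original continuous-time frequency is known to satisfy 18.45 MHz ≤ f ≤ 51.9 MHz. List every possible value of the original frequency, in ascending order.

26.9 MHz, 34.6 MHz, 47.4 MHz

Frequencies that alias to 6.4 MHz are k·fs ± 6.4 MHz for integer k ≥ 0.
k=0: 6.4 MHz.
k=1: 14.1 MHz, 26.9 MHz.
k=2: 34.6 MHz, 47.4 MHz.
k=3: 55.1 MHz, 67.9 MHz.
Within [18.45 MHz, 51.9 MHz]: 26.9 MHz, 34.6 MHz, 47.4 MHz.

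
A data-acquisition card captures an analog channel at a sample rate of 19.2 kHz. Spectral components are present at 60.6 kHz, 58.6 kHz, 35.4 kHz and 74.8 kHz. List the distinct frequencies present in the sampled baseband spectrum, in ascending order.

1 kHz, 2 kHz, 3 kHz

fs/2 = 9.6 kHz.
60.6 kHz mod fs = 3 kHz.
3 kHz ≤ fs/2 = 9.6 kHz, appears at 3 kHz.
58.6 kHz mod fs = 1 kHz.
1 kHz ≤ fs/2 = 9.6 kHz, appears at 1 kHz.
35.4 kHz mod fs = 16.2 kHz.
16.2 kHz > fs/2 = 9.6 kHz, folds to fs − 16.2 kHz = 3 kHz.
74.8 kHz mod fs = 17.2 kHz.
17.2 kHz > fs/2 = 9.6 kHz, folds to fs − 17.2 kHz = 2 kHz.
Distinct values: {1 kHz, 2 kHz, 3 kHz}.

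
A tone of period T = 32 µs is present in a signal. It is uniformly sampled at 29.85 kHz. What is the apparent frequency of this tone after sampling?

T = 32 µs → f = 1/T = 31.25 kHz.
31.25 kHz mod fs = 1.4 kHz.
1.4 kHz ≤ fs/2 = 14.925 kHz, appears at 1.4 kHz.

1.4 kHz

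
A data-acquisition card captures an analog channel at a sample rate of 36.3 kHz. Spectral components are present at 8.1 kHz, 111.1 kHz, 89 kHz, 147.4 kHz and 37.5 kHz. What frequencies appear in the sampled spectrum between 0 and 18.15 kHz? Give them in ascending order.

1.2 kHz, 2.2 kHz, 8.1 kHz, 16.4 kHz

fs/2 = 18.15 kHz.
8.1 kHz ≤ fs/2 = 18.15 kHz, passes unchanged.
111.1 kHz mod fs = 2.2 kHz.
2.2 kHz ≤ fs/2 = 18.15 kHz, appears at 2.2 kHz.
89 kHz mod fs = 16.4 kHz.
16.4 kHz ≤ fs/2 = 18.15 kHz, appears at 16.4 kHz.
147.4 kHz mod fs = 2.2 kHz.
2.2 kHz ≤ fs/2 = 18.15 kHz, appears at 2.2 kHz.
37.5 kHz mod fs = 1.2 kHz.
1.2 kHz ≤ fs/2 = 18.15 kHz, appears at 1.2 kHz.
Distinct values: {1.2 kHz, 2.2 kHz, 8.1 kHz, 16.4 kHz}.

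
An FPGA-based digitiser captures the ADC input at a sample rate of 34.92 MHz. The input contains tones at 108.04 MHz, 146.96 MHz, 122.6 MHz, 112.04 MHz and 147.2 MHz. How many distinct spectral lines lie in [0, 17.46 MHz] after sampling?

fs/2 = 17.46 MHz.
108.04 MHz mod fs = 3.28 MHz.
3.28 MHz ≤ fs/2 = 17.46 MHz, appears at 3.28 MHz.
146.96 MHz mod fs = 7.28 MHz.
7.28 MHz ≤ fs/2 = 17.46 MHz, appears at 7.28 MHz.
122.6 MHz mod fs = 17.84 MHz.
17.84 MHz > fs/2 = 17.46 MHz, folds to fs − 17.84 MHz = 17.08 MHz.
112.04 MHz mod fs = 7.28 MHz.
7.28 MHz ≤ fs/2 = 17.46 MHz, appears at 7.28 MHz.
147.2 MHz mod fs = 7.52 MHz.
7.52 MHz ≤ fs/2 = 17.46 MHz, appears at 7.52 MHz.
Distinct values: {3.28 MHz, 7.28 MHz, 7.52 MHz, 17.08 MHz} → 4.

4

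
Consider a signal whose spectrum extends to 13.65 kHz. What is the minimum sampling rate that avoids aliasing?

Nyquist rate = 2 × 13.65 kHz = 27.3 kHz.

27.3 kHz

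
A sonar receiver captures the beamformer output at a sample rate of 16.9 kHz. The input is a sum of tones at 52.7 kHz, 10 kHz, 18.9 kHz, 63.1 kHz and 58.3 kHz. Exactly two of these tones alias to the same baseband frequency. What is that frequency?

2 kHz

fs/2 = 8.45 kHz.
52.7 kHz mod fs = 2 kHz.
2 kHz ≤ fs/2 = 8.45 kHz, appears at 2 kHz.
10 kHz > fs/2 = 8.45 kHz, folds to fs − 10 kHz = 6.9 kHz.
18.9 kHz mod fs = 2 kHz.
2 kHz ≤ fs/2 = 8.45 kHz, appears at 2 kHz.
63.1 kHz mod fs = 12.4 kHz.
12.4 kHz > fs/2 = 8.45 kHz, folds to fs − 12.4 kHz = 4.5 kHz.
58.3 kHz mod fs = 7.6 kHz.
7.6 kHz ≤ fs/2 = 8.45 kHz, appears at 7.6 kHz.
18.9 kHz and 52.7 kHz both map to 2 kHz.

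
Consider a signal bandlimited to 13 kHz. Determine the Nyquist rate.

26 kHz

Nyquist rate = 2 × 13 kHz = 26 kHz.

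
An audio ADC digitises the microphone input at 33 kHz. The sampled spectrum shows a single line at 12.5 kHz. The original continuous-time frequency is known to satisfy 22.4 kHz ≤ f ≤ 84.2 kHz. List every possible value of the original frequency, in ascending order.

Frequencies that alias to 12.5 kHz are k·fs ± 12.5 kHz for integer k ≥ 0.
k=0: 12.5 kHz.
k=1: 20.5 kHz, 45.5 kHz.
k=2: 53.5 kHz, 78.5 kHz.
k=3: 86.5 kHz, 111.5 kHz.
Within [22.4 kHz, 84.2 kHz]: 45.5 kHz, 53.5 kHz, 78.5 kHz.

45.5 kHz, 53.5 kHz, 78.5 kHz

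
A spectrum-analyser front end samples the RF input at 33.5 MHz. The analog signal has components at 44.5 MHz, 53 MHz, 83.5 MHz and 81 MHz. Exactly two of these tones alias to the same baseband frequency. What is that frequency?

14 MHz

fs/2 = 16.75 MHz.
44.5 MHz mod fs = 11 MHz.
11 MHz ≤ fs/2 = 16.75 MHz, appears at 11 MHz.
53 MHz mod fs = 19.5 MHz.
19.5 MHz > fs/2 = 16.75 MHz, folds to fs − 19.5 MHz = 14 MHz.
83.5 MHz mod fs = 16.5 MHz.
16.5 MHz ≤ fs/2 = 16.75 MHz, appears at 16.5 MHz.
81 MHz mod fs = 14 MHz.
14 MHz ≤ fs/2 = 16.75 MHz, appears at 14 MHz.
53 MHz and 81 MHz both map to 14 MHz.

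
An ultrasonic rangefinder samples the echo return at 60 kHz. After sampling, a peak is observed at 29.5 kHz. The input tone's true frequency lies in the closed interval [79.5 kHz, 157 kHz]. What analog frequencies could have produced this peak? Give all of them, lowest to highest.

Frequencies that alias to 29.5 kHz are k·fs ± 29.5 kHz for integer k ≥ 0.
k=0: 29.5 kHz.
k=1: 30.5 kHz, 89.5 kHz.
k=2: 90.5 kHz, 149.5 kHz.
k=3: 150.5 kHz, 209.5 kHz.
k=4: 210.5 kHz, 269.5 kHz.
Within [79.5 kHz, 157 kHz]: 89.5 kHz, 90.5 kHz, 149.5 kHz, 150.5 kHz.

89.5 kHz, 90.5 kHz, 149.5 kHz, 150.5 kHz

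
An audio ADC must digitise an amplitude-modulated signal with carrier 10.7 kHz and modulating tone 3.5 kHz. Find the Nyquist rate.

28.4 kHz

AM sidebands sit at fc ± fm = 7.2 kHz and 14.2 kHz.
Highest-frequency component: 14.2 kHz.
Nyquist rate = 2 × 14.2 kHz = 28.4 kHz.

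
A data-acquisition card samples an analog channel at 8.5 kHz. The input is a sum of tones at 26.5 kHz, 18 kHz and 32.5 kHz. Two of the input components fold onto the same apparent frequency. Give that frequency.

1 kHz

fs/2 = 4.25 kHz.
26.5 kHz mod fs = 1 kHz.
1 kHz ≤ fs/2 = 4.25 kHz, appears at 1 kHz.
18 kHz mod fs = 1 kHz.
1 kHz ≤ fs/2 = 4.25 kHz, appears at 1 kHz.
32.5 kHz mod fs = 7 kHz.
7 kHz > fs/2 = 4.25 kHz, folds to fs − 7 kHz = 1.5 kHz.
18 kHz and 26.5 kHz both map to 1 kHz.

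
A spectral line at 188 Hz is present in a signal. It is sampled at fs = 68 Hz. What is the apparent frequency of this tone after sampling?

188 Hz mod fs = 52 Hz.
52 Hz > fs/2 = 34 Hz, folds to fs − 52 Hz = 16 Hz.

16 Hz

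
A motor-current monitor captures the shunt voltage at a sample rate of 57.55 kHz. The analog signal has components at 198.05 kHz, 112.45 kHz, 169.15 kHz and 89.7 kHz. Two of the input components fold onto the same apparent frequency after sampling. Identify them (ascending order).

fs/2 = 28.775 kHz.
198.05 kHz mod fs = 25.4 kHz.
25.4 kHz ≤ fs/2 = 28.775 kHz, appears at 25.4 kHz.
112.45 kHz mod fs = 54.9 kHz.
54.9 kHz > fs/2 = 28.775 kHz, folds to fs − 54.9 kHz = 2.65 kHz.
169.15 kHz mod fs = 54.05 kHz.
54.05 kHz > fs/2 = 28.775 kHz, folds to fs − 54.05 kHz = 3.5 kHz.
89.7 kHz mod fs = 32.15 kHz.
32.15 kHz > fs/2 = 28.775 kHz, folds to fs − 32.15 kHz = 25.4 kHz.
89.7 kHz and 198.05 kHz both map to 25.4 kHz.

89.7 kHz, 198.05 kHz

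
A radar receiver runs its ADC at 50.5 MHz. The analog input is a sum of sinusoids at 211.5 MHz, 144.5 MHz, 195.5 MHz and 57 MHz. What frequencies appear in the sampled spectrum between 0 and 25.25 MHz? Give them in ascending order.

6.5 MHz, 7 MHz, 9.5 MHz

fs/2 = 25.25 MHz.
211.5 MHz mod fs = 9.5 MHz.
9.5 MHz ≤ fs/2 = 25.25 MHz, appears at 9.5 MHz.
144.5 MHz mod fs = 43.5 MHz.
43.5 MHz > fs/2 = 25.25 MHz, folds to fs − 43.5 MHz = 7 MHz.
195.5 MHz mod fs = 44 MHz.
44 MHz > fs/2 = 25.25 MHz, folds to fs − 44 MHz = 6.5 MHz.
57 MHz mod fs = 6.5 MHz.
6.5 MHz ≤ fs/2 = 25.25 MHz, appears at 6.5 MHz.
Distinct values: {6.5 MHz, 7 MHz, 9.5 MHz}.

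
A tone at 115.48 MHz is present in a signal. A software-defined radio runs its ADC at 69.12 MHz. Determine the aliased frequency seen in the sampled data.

22.76 MHz

115.48 MHz mod fs = 46.36 MHz.
46.36 MHz > fs/2 = 34.56 MHz, folds to fs − 46.36 MHz = 22.76 MHz.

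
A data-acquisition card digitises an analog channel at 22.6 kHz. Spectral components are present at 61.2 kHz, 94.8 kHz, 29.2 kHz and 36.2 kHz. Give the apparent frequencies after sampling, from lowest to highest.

4.4 kHz, 6.6 kHz, 9 kHz

fs/2 = 11.3 kHz.
61.2 kHz mod fs = 16 kHz.
16 kHz > fs/2 = 11.3 kHz, folds to fs − 16 kHz = 6.6 kHz.
94.8 kHz mod fs = 4.4 kHz.
4.4 kHz ≤ fs/2 = 11.3 kHz, appears at 4.4 kHz.
29.2 kHz mod fs = 6.6 kHz.
6.6 kHz ≤ fs/2 = 11.3 kHz, appears at 6.6 kHz.
36.2 kHz mod fs = 13.6 kHz.
13.6 kHz > fs/2 = 11.3 kHz, folds to fs − 13.6 kHz = 9 kHz.
Distinct values: {4.4 kHz, 6.6 kHz, 9 kHz}.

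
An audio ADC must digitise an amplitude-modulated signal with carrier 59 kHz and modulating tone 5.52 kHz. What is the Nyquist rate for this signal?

129.04 kHz

AM sidebands sit at fc ± fm = 53.48 kHz and 64.52 kHz.
Highest-frequency component: 64.52 kHz.
Nyquist rate = 2 × 64.52 kHz = 129.04 kHz.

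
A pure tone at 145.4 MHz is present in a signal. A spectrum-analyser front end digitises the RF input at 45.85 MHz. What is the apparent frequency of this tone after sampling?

7.85 MHz

145.4 MHz mod fs = 7.85 MHz.
7.85 MHz ≤ fs/2 = 22.925 MHz, appears at 7.85 MHz.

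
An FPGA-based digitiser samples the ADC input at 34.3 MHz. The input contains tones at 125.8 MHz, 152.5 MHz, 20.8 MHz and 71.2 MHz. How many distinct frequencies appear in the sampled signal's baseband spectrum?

fs/2 = 17.15 MHz.
125.8 MHz mod fs = 22.9 MHz.
22.9 MHz > fs/2 = 17.15 MHz, folds to fs − 22.9 MHz = 11.4 MHz.
152.5 MHz mod fs = 15.3 MHz.
15.3 MHz ≤ fs/2 = 17.15 MHz, appears at 15.3 MHz.
20.8 MHz > fs/2 = 17.15 MHz, folds to fs − 20.8 MHz = 13.5 MHz.
71.2 MHz mod fs = 2.6 MHz.
2.6 MHz ≤ fs/2 = 17.15 MHz, appears at 2.6 MHz.
Distinct values: {2.6 MHz, 11.4 MHz, 13.5 MHz, 15.3 MHz} → 4.

4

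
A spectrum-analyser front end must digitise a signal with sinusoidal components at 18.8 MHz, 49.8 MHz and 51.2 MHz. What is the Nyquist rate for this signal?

Highest-frequency component: 51.2 MHz.
Nyquist rate = 2 × 51.2 MHz = 102.4 MHz.

102.4 MHz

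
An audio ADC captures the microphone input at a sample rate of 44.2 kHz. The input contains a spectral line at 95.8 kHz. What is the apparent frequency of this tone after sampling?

7.4 kHz

95.8 kHz mod fs = 7.4 kHz.
7.4 kHz ≤ fs/2 = 22.1 kHz, appears at 7.4 kHz.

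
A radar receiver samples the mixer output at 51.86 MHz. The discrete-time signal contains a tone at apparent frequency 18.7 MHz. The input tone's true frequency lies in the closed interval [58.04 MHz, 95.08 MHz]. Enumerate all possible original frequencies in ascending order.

70.56 MHz, 85.02 MHz

Frequencies that alias to 18.7 MHz are k·fs ± 18.7 MHz for integer k ≥ 0.
k=0: 18.7 MHz.
k=1: 33.16 MHz, 70.56 MHz.
k=2: 85.02 MHz, 122.42 MHz.
k=3: 136.88 MHz, 174.28 MHz.
Within [58.04 MHz, 95.08 MHz]: 70.56 MHz, 85.02 MHz.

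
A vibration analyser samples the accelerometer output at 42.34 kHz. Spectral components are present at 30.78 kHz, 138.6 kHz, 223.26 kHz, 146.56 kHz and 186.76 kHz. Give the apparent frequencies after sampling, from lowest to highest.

fs/2 = 21.17 kHz.
30.78 kHz > fs/2 = 21.17 kHz, folds to fs − 30.78 kHz = 11.56 kHz.
138.6 kHz mod fs = 11.58 kHz.
11.58 kHz ≤ fs/2 = 21.17 kHz, appears at 11.58 kHz.
223.26 kHz mod fs = 11.56 kHz.
11.56 kHz ≤ fs/2 = 21.17 kHz, appears at 11.56 kHz.
146.56 kHz mod fs = 19.54 kHz.
19.54 kHz ≤ fs/2 = 21.17 kHz, appears at 19.54 kHz.
186.76 kHz mod fs = 17.4 kHz.
17.4 kHz ≤ fs/2 = 21.17 kHz, appears at 17.4 kHz.
Distinct values: {11.56 kHz, 11.58 kHz, 17.4 kHz, 19.54 kHz}.

11.56 kHz, 11.58 kHz, 17.4 kHz, 19.54 kHz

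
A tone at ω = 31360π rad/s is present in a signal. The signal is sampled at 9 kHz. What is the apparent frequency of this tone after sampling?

2.32 kHz

ω = 31360π rad/s → f = ω/(2π) = 15680 Hz = 15.68 kHz.
15.68 kHz mod fs = 6.68 kHz.
6.68 kHz > fs/2 = 4.5 kHz, folds to fs − 6.68 kHz = 2.32 kHz.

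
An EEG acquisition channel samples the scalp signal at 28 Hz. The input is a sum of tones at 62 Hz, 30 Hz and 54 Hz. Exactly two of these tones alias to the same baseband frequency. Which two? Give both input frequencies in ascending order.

fs/2 = 14 Hz.
62 Hz mod fs = 6 Hz.
6 Hz ≤ fs/2 = 14 Hz, appears at 6 Hz.
30 Hz mod fs = 2 Hz.
2 Hz ≤ fs/2 = 14 Hz, appears at 2 Hz.
54 Hz mod fs = 26 Hz.
26 Hz > fs/2 = 14 Hz, folds to fs − 26 Hz = 2 Hz.
30 Hz and 54 Hz both map to 2 Hz.

30 Hz, 54 Hz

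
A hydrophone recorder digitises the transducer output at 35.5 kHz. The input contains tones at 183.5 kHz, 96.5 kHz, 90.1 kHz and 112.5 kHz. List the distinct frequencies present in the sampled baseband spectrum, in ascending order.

fs/2 = 17.75 kHz.
183.5 kHz mod fs = 6 kHz.
6 kHz ≤ fs/2 = 17.75 kHz, appears at 6 kHz.
96.5 kHz mod fs = 25.5 kHz.
25.5 kHz > fs/2 = 17.75 kHz, folds to fs − 25.5 kHz = 10 kHz.
90.1 kHz mod fs = 19.1 kHz.
19.1 kHz > fs/2 = 17.75 kHz, folds to fs − 19.1 kHz = 16.4 kHz.
112.5 kHz mod fs = 6 kHz.
6 kHz ≤ fs/2 = 17.75 kHz, appears at 6 kHz.
Distinct values: {6 kHz, 10 kHz, 16.4 kHz}.

6 kHz, 10 kHz, 16.4 kHz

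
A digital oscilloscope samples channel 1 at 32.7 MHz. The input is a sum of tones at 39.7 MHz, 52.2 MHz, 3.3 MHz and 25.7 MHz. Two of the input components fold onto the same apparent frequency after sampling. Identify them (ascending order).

fs/2 = 16.35 MHz.
39.7 MHz mod fs = 7 MHz.
7 MHz ≤ fs/2 = 16.35 MHz, appears at 7 MHz.
52.2 MHz mod fs = 19.5 MHz.
19.5 MHz > fs/2 = 16.35 MHz, folds to fs − 19.5 MHz = 13.2 MHz.
3.3 MHz ≤ fs/2 = 16.35 MHz, passes unchanged.
25.7 MHz > fs/2 = 16.35 MHz, folds to fs − 25.7 MHz = 7 MHz.
25.7 MHz and 39.7 MHz both map to 7 MHz.

25.7 MHz, 39.7 MHz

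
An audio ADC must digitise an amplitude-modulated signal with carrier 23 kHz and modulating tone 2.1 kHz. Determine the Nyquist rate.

50.2 kHz

AM sidebands sit at fc ± fm = 20.9 kHz and 25.1 kHz.
Highest-frequency component: 25.1 kHz.
Nyquist rate = 2 × 25.1 kHz = 50.2 kHz.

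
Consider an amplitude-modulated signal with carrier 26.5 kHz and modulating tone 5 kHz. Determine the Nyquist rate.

AM sidebands sit at fc ± fm = 21.5 kHz and 31.5 kHz.
Highest-frequency component: 31.5 kHz.
Nyquist rate = 2 × 31.5 kHz = 63 kHz.

63 kHz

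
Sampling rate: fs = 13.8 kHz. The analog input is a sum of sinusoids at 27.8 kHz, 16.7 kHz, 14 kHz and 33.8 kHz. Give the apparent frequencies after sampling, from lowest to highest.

0.2 kHz, 2.9 kHz, 6.2 kHz

fs/2 = 6.9 kHz.
27.8 kHz mod fs = 0.2 kHz.
0.2 kHz ≤ fs/2 = 6.9 kHz, appears at 0.2 kHz.
16.7 kHz mod fs = 2.9 kHz.
2.9 kHz ≤ fs/2 = 6.9 kHz, appears at 2.9 kHz.
14 kHz mod fs = 0.2 kHz.
0.2 kHz ≤ fs/2 = 6.9 kHz, appears at 0.2 kHz.
33.8 kHz mod fs = 6.2 kHz.
6.2 kHz ≤ fs/2 = 6.9 kHz, appears at 6.2 kHz.
Distinct values: {0.2 kHz, 2.9 kHz, 6.2 kHz}.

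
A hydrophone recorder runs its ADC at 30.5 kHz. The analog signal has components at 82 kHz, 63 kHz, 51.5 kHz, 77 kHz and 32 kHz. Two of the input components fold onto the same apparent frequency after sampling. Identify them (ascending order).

51.5 kHz, 82 kHz

fs/2 = 15.25 kHz.
82 kHz mod fs = 21 kHz.
21 kHz > fs/2 = 15.25 kHz, folds to fs − 21 kHz = 9.5 kHz.
63 kHz mod fs = 2 kHz.
2 kHz ≤ fs/2 = 15.25 kHz, appears at 2 kHz.
51.5 kHz mod fs = 21 kHz.
21 kHz > fs/2 = 15.25 kHz, folds to fs − 21 kHz = 9.5 kHz.
77 kHz mod fs = 16 kHz.
16 kHz > fs/2 = 15.25 kHz, folds to fs − 16 kHz = 14.5 kHz.
32 kHz mod fs = 1.5 kHz.
1.5 kHz ≤ fs/2 = 15.25 kHz, appears at 1.5 kHz.
51.5 kHz and 82 kHz both map to 9.5 kHz.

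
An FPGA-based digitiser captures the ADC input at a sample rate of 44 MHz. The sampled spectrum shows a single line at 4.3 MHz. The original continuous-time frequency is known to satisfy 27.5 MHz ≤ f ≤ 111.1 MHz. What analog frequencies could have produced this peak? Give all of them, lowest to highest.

Frequencies that alias to 4.3 MHz are k·fs ± 4.3 MHz for integer k ≥ 0.
k=0: 4.3 MHz.
k=1: 39.7 MHz, 48.3 MHz.
k=2: 83.7 MHz, 92.3 MHz.
k=3: 127.7 MHz, 136.3 MHz.
Within [27.5 MHz, 111.1 MHz]: 39.7 MHz, 48.3 MHz, 83.7 MHz, 92.3 MHz.

39.7 MHz, 48.3 MHz, 83.7 MHz, 92.3 MHz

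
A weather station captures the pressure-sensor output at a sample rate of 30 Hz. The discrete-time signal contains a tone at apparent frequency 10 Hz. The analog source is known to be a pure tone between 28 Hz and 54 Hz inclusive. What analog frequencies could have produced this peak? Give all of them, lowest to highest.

40 Hz, 50 Hz

Frequencies that alias to 10 Hz are k·fs ± 10 Hz for integer k ≥ 0.
k=0: 10 Hz.
k=1: 20 Hz, 40 Hz.
k=2: 50 Hz, 70 Hz.
k=3: 80 Hz, 100 Hz.
Within [28 Hz, 54 Hz]: 40 Hz, 50 Hz.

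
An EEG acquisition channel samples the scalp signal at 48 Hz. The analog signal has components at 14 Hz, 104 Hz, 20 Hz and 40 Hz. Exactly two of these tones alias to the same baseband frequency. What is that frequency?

fs/2 = 24 Hz.
14 Hz ≤ fs/2 = 24 Hz, passes unchanged.
104 Hz mod fs = 8 Hz.
8 Hz ≤ fs/2 = 24 Hz, appears at 8 Hz.
20 Hz ≤ fs/2 = 24 Hz, passes unchanged.
40 Hz > fs/2 = 24 Hz, folds to fs − 40 Hz = 8 Hz.
40 Hz and 104 Hz both map to 8 Hz.

8 Hz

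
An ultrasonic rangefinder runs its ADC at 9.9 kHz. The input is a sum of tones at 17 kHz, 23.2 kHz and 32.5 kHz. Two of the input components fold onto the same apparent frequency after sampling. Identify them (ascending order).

fs/2 = 4.95 kHz.
17 kHz mod fs = 7.1 kHz.
7.1 kHz > fs/2 = 4.95 kHz, folds to fs − 7.1 kHz = 2.8 kHz.
23.2 kHz mod fs = 3.4 kHz.
3.4 kHz ≤ fs/2 = 4.95 kHz, appears at 3.4 kHz.
32.5 kHz mod fs = 2.8 kHz.
2.8 kHz ≤ fs/2 = 4.95 kHz, appears at 2.8 kHz.
17 kHz and 32.5 kHz both map to 2.8 kHz.

17 kHz, 32.5 kHz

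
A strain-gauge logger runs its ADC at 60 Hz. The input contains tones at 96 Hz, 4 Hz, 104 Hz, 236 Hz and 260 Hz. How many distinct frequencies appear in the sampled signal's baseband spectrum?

fs/2 = 30 Hz.
96 Hz mod fs = 36 Hz.
36 Hz > fs/2 = 30 Hz, folds to fs − 36 Hz = 24 Hz.
4 Hz ≤ fs/2 = 30 Hz, passes unchanged.
104 Hz mod fs = 44 Hz.
44 Hz > fs/2 = 30 Hz, folds to fs − 44 Hz = 16 Hz.
236 Hz mod fs = 56 Hz.
56 Hz > fs/2 = 30 Hz, folds to fs − 56 Hz = 4 Hz.
260 Hz mod fs = 20 Hz.
20 Hz ≤ fs/2 = 30 Hz, appears at 20 Hz.
Distinct values: {4 Hz, 16 Hz, 20 Hz, 24 Hz} → 4.

4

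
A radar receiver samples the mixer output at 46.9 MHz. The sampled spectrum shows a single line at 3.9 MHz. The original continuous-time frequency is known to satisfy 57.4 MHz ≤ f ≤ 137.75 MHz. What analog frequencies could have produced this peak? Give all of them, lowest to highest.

Frequencies that alias to 3.9 MHz are k·fs ± 3.9 MHz for integer k ≥ 0.
k=0: 3.9 MHz.
k=1: 43 MHz, 50.8 MHz.
k=2: 89.9 MHz, 97.7 MHz.
k=3: 136.8 MHz, 144.6 MHz.
k=4: 183.7 MHz, 191.5 MHz.
Within [57.4 MHz, 137.75 MHz]: 89.9 MHz, 97.7 MHz, 136.8 MHz.

89.9 MHz, 97.7 MHz, 136.8 MHz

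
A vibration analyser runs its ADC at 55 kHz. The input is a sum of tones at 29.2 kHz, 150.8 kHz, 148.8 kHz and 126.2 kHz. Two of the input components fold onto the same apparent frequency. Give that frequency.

16.2 kHz

fs/2 = 27.5 kHz.
29.2 kHz > fs/2 = 27.5 kHz, folds to fs − 29.2 kHz = 25.8 kHz.
150.8 kHz mod fs = 40.8 kHz.
40.8 kHz > fs/2 = 27.5 kHz, folds to fs − 40.8 kHz = 14.2 kHz.
148.8 kHz mod fs = 38.8 kHz.
38.8 kHz > fs/2 = 27.5 kHz, folds to fs − 38.8 kHz = 16.2 kHz.
126.2 kHz mod fs = 16.2 kHz.
16.2 kHz ≤ fs/2 = 27.5 kHz, appears at 16.2 kHz.
126.2 kHz and 148.8 kHz both map to 16.2 kHz.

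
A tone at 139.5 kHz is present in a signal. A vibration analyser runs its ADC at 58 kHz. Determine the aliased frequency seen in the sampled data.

139.5 kHz mod fs = 23.5 kHz.
23.5 kHz ≤ fs/2 = 29 kHz, appears at 23.5 kHz.

23.5 kHz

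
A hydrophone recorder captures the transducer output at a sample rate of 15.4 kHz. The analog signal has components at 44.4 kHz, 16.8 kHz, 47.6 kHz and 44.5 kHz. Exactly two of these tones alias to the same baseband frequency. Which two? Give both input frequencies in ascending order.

16.8 kHz, 47.6 kHz

fs/2 = 7.7 kHz.
44.4 kHz mod fs = 13.6 kHz.
13.6 kHz > fs/2 = 7.7 kHz, folds to fs − 13.6 kHz = 1.8 kHz.
16.8 kHz mod fs = 1.4 kHz.
1.4 kHz ≤ fs/2 = 7.7 kHz, appears at 1.4 kHz.
47.6 kHz mod fs = 1.4 kHz.
1.4 kHz ≤ fs/2 = 7.7 kHz, appears at 1.4 kHz.
44.5 kHz mod fs = 13.7 kHz.
13.7 kHz > fs/2 = 7.7 kHz, folds to fs − 13.7 kHz = 1.7 kHz.
16.8 kHz and 47.6 kHz both map to 1.4 kHz.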